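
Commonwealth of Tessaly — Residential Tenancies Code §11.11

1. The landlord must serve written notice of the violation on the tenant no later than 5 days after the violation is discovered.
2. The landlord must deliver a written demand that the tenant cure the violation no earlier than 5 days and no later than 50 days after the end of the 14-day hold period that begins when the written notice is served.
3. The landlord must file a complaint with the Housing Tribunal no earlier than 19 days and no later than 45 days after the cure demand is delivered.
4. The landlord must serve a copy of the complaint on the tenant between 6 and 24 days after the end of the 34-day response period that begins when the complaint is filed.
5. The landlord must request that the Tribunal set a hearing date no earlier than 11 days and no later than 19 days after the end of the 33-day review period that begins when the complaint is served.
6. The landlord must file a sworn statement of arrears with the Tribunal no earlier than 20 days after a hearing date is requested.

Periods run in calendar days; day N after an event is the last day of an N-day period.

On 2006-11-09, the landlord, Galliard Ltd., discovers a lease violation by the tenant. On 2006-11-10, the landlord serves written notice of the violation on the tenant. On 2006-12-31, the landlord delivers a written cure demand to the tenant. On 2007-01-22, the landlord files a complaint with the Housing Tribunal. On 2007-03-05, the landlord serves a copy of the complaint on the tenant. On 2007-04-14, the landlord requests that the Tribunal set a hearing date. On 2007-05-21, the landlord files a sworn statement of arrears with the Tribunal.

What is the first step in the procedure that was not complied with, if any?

Step 5

Step 1 — counting 5 days from 2006-11-09 (when the violation is discovered) gives a deadline of 2006-11-14; done 2006-11-10 — timely.
Step 2 — 5 and 50 days from 2006-11-24 (end of the 14-day hold period, which began when the written notice is served on 2006-11-10) are 2006-11-29 and 2007-01-13 respectively; done 2006-12-31, which is between those dates.
Step 3 — 19 and 45 days from 2006-12-31 (when the cure demand is delivered) are 2007-01-19 and 2007-02-14 respectively; done 2007-01-22 — within the window.
Step 4 — 6 and 24 days from 2007-02-25 (end of the 34-day response period, which began when the complaint is filed on 2007-01-22) are 2007-03-03 and 2007-03-21 respectively; 2007-03-05 falls inside that range.
Step 5 — 11 and 19 days from 2007-04-07 (end of the 33-day review period, which began when the complaint is served on 2007-03-05) are 2007-04-18 and 2007-04-26 respectively; 2007-04-14 is 4 days too early.
Later steps need not be reached.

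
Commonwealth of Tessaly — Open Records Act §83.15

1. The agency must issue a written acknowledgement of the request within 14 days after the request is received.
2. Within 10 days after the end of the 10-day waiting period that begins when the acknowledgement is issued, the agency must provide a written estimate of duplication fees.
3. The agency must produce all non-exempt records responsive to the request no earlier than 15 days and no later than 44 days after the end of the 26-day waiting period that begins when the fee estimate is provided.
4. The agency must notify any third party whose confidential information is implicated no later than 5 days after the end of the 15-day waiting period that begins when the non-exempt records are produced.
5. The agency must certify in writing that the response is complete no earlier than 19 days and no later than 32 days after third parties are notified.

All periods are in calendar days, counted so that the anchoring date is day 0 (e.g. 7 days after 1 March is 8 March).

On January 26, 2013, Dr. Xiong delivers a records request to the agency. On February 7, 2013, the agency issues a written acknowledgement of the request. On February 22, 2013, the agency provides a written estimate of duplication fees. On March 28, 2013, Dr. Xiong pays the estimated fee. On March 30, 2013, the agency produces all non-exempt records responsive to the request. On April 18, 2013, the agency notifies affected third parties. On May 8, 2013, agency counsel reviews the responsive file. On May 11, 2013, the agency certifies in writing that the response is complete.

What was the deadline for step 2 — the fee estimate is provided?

The acknowledgement is issued on February 7, 2013; the 10-day waiting period therefore ends February 17, 2013, and step 2 runs from that date. 10 days after February 17, 2013 is February 27, 2013.

February 27, 2013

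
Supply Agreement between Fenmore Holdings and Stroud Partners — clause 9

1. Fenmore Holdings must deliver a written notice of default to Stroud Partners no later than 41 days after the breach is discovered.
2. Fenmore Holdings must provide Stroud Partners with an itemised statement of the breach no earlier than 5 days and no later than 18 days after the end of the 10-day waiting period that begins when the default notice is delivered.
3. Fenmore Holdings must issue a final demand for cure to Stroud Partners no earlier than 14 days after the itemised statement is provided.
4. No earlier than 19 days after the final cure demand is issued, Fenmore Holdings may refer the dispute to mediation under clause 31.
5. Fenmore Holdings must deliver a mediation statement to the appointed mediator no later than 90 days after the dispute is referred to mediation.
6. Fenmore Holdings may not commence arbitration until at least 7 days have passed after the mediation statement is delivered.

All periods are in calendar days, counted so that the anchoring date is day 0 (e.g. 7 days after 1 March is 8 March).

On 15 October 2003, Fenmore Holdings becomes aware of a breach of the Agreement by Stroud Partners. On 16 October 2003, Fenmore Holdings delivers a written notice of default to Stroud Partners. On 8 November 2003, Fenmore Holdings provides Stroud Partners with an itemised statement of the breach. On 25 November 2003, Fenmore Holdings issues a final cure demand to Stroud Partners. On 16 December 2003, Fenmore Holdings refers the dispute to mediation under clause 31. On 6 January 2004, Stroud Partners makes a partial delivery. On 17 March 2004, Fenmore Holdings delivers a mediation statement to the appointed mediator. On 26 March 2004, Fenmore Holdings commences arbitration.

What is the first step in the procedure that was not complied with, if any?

Step 5

Step 1: 41 days after 15 October 2003 (when the breach is discovered) is 25 November 2003; 16 October 2003 is within that limit.
Step 2: the window is 5–18 days after 26 October 2003 (end of the 10-day waiting period, which began when the default notice is delivered on 16 October 2003), so 31 October 2003 through 13 November 2003; done 8 November 2003 — within the window.
Step 3: the earliest permitted date is 14 days after 8 November 2003 (when the itemised statement is provided), i.e. 22 November 2003; 25 November 2003 is on or after that date.
Step 4: the earliest permitted date is 19 days after 25 November 2003 (when the final cure demand is issued), i.e. 14 December 2003; done 16 December 2003 — permitted.
Step 5: 90 days after 16 December 2003 (when the dispute is referred to mediation) is 15 March 2004; 17 March 2004 misses that deadline by 2 days.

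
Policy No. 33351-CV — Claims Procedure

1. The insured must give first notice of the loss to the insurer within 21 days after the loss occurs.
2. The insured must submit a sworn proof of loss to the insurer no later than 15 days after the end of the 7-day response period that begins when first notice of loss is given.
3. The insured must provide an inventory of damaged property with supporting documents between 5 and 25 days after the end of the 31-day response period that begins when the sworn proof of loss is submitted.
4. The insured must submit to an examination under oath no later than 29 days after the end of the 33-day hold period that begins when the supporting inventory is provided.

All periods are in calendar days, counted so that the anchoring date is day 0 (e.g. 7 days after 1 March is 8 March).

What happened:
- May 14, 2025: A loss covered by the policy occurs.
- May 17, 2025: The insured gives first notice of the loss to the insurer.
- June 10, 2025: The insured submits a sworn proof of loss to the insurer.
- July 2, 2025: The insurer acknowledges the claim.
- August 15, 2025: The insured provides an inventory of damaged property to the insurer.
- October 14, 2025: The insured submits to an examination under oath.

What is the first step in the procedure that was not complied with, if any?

Step 2

(1) due by May 14, 2025 + 21 days = June 4, 2025; May 17, 2025 is within that limit.
(2) due by May 24, 2025 + 15 days = June 8, 2025; June 10, 2025 misses that deadline by 2 days.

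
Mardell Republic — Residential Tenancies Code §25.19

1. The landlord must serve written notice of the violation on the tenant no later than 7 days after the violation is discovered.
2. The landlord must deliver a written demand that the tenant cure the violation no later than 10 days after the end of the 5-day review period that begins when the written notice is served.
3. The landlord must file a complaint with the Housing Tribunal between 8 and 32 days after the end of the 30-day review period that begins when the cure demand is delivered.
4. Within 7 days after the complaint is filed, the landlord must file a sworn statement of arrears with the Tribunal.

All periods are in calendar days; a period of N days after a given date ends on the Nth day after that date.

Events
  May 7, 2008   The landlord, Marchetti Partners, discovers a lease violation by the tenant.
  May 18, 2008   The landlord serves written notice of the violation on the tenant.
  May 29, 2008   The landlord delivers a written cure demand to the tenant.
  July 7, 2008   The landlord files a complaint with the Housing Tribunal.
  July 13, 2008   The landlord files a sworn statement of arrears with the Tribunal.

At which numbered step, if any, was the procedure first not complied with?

Step 1 — counting 7 days from May 7, 2008 (when the violation is discovered) gives a deadline of May 14, 2008; not done until May 18, 2008, 4 days after the deadline.
The procedure was therefore not followed at step 1.

Step 1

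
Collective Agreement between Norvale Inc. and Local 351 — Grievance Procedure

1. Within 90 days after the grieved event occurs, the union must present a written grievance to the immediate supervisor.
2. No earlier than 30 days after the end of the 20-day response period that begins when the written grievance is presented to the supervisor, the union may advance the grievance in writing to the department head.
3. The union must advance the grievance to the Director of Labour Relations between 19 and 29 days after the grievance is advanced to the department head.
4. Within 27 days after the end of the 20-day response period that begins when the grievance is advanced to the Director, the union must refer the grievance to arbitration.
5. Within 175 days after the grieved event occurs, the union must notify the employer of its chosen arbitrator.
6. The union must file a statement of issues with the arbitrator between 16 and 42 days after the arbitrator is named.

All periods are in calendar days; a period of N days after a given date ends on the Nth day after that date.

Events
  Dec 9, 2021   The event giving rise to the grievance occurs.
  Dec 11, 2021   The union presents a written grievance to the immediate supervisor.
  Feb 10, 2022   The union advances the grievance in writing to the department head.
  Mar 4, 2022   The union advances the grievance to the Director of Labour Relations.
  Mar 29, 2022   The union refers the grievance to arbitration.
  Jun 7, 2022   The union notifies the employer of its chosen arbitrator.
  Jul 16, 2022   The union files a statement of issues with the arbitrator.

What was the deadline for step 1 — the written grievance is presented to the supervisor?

Mar 9, 2022

Step 1 runs from Dec 9, 2021, when the grieved event occurs. 90 days after Dec 9, 2021 is Mar 9, 2022.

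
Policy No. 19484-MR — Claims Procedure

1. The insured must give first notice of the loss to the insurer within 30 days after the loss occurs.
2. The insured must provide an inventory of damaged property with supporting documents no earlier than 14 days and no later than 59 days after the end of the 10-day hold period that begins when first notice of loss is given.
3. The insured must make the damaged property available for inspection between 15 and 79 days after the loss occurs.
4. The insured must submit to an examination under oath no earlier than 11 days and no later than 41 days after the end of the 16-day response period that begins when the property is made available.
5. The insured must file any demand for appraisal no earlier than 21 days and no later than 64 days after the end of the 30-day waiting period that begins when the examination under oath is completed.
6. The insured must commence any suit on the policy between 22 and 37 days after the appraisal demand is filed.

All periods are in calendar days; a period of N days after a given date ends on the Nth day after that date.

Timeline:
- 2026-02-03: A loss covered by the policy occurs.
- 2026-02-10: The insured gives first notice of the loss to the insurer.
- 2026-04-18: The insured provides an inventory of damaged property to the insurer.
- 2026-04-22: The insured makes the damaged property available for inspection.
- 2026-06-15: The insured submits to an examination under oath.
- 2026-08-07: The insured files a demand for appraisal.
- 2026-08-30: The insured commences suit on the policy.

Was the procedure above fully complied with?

Step 1: 30 days after 2026-02-03 (when the loss occurs) is 2026-03-05; completed 2026-02-10, before the deadline.
Step 2: the window is 14–59 days after 2026-02-20 (end of the 10-day hold period, which began when first notice of loss is given on 2026-02-10), so 2026-03-06 through 2026-04-20; 2026-04-18 falls inside that range.
Step 3: the window is 15–79 days after 2026-02-03 (when the loss occurs), so 2026-02-18 through 2026-04-23; done 2026-04-22, which is between those dates.
Step 4: the window is 11–41 days after 2026-05-08 (end of the 16-day response period, which began when the property is made available on 2026-04-22), so 2026-05-19 through 2026-06-18; 2026-06-15 falls inside that range.
Step 5: the window is 21–64 days after 2026-07-15 (end of the 30-day waiting period, which began when the examination under oath is completed on 2026-06-15), so 2026-08-05 through 2026-09-17; 2026-08-07 falls inside that range.
Step 6: the window is 22–37 days after 2026-08-07 (when the appraisal demand is filed), so 2026-08-29 through 2026-09-13; 2026-08-30 falls inside that range.

Yes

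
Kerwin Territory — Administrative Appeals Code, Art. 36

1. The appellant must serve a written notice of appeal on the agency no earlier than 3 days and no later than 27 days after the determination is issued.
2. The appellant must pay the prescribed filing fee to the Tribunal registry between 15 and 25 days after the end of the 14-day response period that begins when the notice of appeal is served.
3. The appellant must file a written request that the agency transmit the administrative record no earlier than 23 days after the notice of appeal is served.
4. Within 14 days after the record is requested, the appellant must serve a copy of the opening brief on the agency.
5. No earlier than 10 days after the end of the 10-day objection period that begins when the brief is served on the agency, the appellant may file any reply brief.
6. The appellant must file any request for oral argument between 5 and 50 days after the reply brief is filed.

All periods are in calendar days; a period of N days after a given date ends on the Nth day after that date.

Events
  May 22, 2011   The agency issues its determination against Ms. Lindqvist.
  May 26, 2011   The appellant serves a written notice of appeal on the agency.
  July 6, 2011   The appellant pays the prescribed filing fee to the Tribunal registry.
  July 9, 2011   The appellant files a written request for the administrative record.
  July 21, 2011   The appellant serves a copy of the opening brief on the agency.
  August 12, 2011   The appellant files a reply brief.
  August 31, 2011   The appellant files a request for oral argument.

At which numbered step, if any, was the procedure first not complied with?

Step 1: the window is 3–27 days after May 22, 2011 (when the determination is issued), so May 25, 2011 through June 18, 2011; May 26, 2011 falls inside that range.
Step 2: the window is 15–25 days after June 9, 2011 (end of the 14-day response period, which began when the notice of appeal is served on May 26, 2011), so June 24, 2011 through July 4, 2011; done July 6, 2011 — 2 days after the window closed.
The analysis stops there.

Step 2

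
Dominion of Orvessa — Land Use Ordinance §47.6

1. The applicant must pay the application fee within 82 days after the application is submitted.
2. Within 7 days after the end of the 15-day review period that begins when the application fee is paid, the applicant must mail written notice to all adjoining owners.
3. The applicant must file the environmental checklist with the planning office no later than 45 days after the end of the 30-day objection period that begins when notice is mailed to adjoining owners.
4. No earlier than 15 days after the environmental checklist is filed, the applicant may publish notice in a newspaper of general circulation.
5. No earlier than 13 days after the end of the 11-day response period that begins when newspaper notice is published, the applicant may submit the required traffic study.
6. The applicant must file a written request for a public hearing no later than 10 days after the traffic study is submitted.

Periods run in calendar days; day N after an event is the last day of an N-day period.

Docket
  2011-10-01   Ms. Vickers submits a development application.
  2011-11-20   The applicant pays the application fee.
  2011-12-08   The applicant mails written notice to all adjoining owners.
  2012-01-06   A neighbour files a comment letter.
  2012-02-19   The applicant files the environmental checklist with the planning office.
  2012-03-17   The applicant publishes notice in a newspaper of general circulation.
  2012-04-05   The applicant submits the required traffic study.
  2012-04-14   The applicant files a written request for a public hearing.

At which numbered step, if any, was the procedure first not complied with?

Step 1: 82 days after 2011-10-01 (when the application is submitted) is 2011-12-22; completed 2011-11-20, before the deadline.
Step 2: 7 days after 2011-12-05 (end of the 15-day review period, which began when the application fee is paid on 2011-11-20) is 2011-12-12; done 2011-12-08 — timely.
Step 3: 45 days after 2012-01-07 (end of the 30-day objection period, which began when notice is mailed to adjoining owners on 2011-12-08) is 2012-02-21; 2012-02-19 is within that limit.
Step 4: the earliest permitted date is 15 days after 2012-02-19 (when the environmental checklist is filed), i.e. 2012-03-05; done 2012-03-17 — permitted.
Step 5: the earliest permitted date is 13 days after 2012-03-28 (end of the 11-day response period, which began when newspaper notice is published on 2012-03-17), i.e. 2012-04-10; 2012-04-05 is 5 days before the earliest permitted date.
The analysis stops there.

Step 5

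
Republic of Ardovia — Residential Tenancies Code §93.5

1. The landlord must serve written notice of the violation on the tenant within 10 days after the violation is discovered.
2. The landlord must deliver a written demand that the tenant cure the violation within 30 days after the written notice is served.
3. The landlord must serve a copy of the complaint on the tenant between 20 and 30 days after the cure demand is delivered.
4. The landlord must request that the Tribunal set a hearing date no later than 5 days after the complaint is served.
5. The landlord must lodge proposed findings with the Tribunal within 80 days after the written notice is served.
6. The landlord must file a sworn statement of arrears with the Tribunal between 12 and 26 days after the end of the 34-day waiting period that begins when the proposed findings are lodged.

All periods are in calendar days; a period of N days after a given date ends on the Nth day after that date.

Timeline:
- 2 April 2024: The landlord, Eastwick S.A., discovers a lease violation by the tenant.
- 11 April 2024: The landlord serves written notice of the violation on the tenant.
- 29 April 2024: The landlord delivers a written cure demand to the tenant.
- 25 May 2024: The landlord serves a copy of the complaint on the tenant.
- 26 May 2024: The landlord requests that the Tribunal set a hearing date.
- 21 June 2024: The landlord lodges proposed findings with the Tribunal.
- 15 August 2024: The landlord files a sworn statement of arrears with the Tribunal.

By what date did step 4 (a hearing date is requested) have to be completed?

30 May 2024

Step 4 runs from 25 May 2024, when the complaint is served. 5 days after 25 May 2024 is 30 May 2024.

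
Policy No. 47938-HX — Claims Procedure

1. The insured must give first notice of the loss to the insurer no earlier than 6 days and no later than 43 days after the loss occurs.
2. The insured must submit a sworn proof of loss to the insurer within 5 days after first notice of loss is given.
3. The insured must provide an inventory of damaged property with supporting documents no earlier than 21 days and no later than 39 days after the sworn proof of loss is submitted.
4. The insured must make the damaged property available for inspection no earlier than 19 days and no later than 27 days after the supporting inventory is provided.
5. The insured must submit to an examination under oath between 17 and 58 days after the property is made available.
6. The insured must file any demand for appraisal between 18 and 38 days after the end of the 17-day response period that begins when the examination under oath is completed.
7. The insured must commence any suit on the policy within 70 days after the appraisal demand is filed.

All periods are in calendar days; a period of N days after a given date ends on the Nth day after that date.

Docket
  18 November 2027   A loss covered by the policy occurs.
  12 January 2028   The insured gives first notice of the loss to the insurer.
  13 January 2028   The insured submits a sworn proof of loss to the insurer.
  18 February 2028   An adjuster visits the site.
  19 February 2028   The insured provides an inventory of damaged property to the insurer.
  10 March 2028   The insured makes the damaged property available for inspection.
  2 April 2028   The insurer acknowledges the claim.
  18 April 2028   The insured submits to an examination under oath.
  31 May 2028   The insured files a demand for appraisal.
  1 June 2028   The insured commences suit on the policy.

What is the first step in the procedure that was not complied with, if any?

(1) the permitted window runs from 18 November 2027 + 6 = 24 November 2027 to 18 November 2027 + 43 = 31 December 2027; done 12 January 2028 — 12 days after the window closed.

Step 1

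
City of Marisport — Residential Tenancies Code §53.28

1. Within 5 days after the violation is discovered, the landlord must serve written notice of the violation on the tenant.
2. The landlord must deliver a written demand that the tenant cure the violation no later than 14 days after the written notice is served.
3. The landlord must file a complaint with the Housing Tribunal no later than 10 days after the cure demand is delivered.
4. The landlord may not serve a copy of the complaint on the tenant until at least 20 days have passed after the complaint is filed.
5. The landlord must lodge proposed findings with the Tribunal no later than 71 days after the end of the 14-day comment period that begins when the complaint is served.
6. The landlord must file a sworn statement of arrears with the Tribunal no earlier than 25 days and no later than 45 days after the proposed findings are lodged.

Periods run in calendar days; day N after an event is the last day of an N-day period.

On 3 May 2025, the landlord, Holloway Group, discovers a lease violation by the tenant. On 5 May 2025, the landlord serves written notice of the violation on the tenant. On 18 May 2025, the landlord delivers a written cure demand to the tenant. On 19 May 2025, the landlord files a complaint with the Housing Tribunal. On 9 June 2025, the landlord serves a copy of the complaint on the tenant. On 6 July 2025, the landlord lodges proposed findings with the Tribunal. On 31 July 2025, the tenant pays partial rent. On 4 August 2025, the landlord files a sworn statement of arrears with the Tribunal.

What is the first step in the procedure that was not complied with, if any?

(1) due by 3 May 2025 + 5 days = 8 May 2025; done 5 May 2025 — timely.
(2) due by 5 May 2025 + 14 days = 19 May 2025; completed 18 May 2025, before the deadline.
(3) due by 18 May 2025 + 10 days = 28 May 2025; completed 19 May 2025, before the deadline.
(4) permitted from 19 May 2025 + 20 days = 8 June 2025 onward; 9 June 2025 is on or after that date.
(5) due by 23 June 2025 + 71 days = 2 September 2025; 6 July 2025 is within that limit.
(6) the permitted window runs from 6 July 2025 + 25 = 31 July 2025 to 6 July 2025 + 45 = 20 August 2025; done 4 August 2025, which is between those dates.

None — every step was satisfied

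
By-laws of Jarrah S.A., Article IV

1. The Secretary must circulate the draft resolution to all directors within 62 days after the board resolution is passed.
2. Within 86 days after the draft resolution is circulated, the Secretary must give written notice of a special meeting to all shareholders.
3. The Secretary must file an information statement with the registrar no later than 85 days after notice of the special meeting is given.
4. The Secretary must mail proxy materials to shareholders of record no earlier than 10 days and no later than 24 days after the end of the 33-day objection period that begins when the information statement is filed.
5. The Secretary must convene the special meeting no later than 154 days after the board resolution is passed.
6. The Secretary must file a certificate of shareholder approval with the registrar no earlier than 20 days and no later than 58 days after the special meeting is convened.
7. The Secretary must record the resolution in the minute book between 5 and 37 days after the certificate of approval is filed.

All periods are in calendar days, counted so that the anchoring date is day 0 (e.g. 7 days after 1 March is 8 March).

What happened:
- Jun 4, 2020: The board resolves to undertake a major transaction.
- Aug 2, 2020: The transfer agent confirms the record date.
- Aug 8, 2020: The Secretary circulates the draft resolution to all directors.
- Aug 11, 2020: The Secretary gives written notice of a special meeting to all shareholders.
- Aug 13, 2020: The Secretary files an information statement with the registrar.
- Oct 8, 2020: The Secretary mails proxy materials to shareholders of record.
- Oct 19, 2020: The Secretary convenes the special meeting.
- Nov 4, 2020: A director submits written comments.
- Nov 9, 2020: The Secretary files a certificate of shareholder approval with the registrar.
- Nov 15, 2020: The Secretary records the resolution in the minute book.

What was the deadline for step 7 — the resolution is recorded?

Dec 16, 2020

Step 7 runs from Nov 9, 2020, when the certificate of approval is filed. The window is 5–37 days after Nov 9, 2020; it closes on Dec 16, 2020.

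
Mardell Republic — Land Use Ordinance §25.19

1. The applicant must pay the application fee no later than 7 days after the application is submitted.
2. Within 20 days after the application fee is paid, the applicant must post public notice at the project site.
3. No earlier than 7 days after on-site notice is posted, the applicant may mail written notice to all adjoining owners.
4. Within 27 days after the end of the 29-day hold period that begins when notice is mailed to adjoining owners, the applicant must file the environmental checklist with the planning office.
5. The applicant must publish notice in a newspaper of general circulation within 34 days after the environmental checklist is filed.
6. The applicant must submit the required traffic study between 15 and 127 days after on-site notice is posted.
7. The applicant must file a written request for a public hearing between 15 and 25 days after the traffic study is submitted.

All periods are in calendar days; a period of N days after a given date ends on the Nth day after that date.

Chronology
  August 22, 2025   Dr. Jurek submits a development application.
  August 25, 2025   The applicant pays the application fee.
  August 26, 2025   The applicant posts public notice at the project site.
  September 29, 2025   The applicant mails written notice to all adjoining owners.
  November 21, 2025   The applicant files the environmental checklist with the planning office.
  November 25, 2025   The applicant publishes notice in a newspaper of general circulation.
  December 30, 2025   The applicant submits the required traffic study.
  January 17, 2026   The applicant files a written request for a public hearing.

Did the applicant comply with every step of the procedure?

Step 1 — counting 7 days from August 22, 2025 (when the application is submitted) gives a deadline of August 29, 2025; completed August 25, 2025, before the deadline.
Step 2 — counting 20 days from August 25, 2025 (when the application fee is paid) gives a deadline of September 14, 2025; August 26, 2025 is within that limit.
Step 3 — must wait 7 days from August 26, 2025 (when on-site notice is posted), so not before September 2, 2025; done September 29, 2025, after the minimum wait.
Step 4 — counting 27 days from October 28, 2025 (end of the 29-day hold period, which began when notice is mailed to adjoining owners on September 29, 2025) gives a deadline of November 24, 2025; completed November 21, 2025, before the deadline.
Step 5 — counting 34 days from November 21, 2025 (when the environmental checklist is filed) gives a deadline of December 25, 2025; November 25, 2025 is within that limit.
Step 6 — 15 and 127 days from August 26, 2025 (when on-site notice is posted) are September 10, 2025 and December 31, 2025 respectively; done December 30, 2025 — within the window.
Step 7 — 15 and 25 days from December 30, 2025 (when the traffic study is submitted) are January 14, 2026 and January 24, 2026 respectively; done January 17, 2026, which is between those dates.

Yes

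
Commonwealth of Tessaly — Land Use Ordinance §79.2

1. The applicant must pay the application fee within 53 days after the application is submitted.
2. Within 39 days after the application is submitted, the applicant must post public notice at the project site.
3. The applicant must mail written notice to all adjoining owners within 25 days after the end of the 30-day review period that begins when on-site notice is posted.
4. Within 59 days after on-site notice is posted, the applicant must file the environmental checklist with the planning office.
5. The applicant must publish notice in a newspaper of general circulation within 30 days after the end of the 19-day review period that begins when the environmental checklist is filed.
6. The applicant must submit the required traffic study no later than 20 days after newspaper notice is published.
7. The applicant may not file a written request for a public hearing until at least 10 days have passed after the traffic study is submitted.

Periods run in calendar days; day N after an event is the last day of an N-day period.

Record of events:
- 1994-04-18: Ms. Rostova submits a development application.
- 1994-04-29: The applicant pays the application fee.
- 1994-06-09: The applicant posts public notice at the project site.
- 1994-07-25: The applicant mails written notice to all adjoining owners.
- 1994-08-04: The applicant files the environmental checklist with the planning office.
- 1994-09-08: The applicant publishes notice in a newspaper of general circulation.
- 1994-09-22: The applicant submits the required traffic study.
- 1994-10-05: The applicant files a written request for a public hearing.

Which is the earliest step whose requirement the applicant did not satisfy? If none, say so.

Step 2

Step 1 — counting 53 days from 1994-04-18 (when the application is submitted) gives a deadline of 1994-06-10; completed 1994-04-29, before the deadline.
Step 2 — counting 39 days from 1994-04-18 (when the application is submitted) gives a deadline of 1994-05-27; not done until 1994-06-09, 13 days after the deadline.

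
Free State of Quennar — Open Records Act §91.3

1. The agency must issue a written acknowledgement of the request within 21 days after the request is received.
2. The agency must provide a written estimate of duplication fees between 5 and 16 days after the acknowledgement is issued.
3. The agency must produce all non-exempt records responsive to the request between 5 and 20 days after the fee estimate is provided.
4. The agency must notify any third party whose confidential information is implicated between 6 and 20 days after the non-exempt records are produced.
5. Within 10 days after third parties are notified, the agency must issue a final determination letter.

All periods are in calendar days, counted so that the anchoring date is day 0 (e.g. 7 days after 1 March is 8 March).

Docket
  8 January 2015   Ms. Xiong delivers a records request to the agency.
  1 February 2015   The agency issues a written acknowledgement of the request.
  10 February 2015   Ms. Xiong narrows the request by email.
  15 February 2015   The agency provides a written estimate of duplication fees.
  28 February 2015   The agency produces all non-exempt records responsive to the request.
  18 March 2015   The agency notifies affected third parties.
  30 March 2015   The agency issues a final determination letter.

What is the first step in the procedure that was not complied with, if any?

Step 1

Step 1 — counting 21 days from 8 January 2015 (when the request is received) gives a deadline of 29 January 2015; not done until 1 February 2015, 3 days after the deadline.
That is the first point of non-compliance.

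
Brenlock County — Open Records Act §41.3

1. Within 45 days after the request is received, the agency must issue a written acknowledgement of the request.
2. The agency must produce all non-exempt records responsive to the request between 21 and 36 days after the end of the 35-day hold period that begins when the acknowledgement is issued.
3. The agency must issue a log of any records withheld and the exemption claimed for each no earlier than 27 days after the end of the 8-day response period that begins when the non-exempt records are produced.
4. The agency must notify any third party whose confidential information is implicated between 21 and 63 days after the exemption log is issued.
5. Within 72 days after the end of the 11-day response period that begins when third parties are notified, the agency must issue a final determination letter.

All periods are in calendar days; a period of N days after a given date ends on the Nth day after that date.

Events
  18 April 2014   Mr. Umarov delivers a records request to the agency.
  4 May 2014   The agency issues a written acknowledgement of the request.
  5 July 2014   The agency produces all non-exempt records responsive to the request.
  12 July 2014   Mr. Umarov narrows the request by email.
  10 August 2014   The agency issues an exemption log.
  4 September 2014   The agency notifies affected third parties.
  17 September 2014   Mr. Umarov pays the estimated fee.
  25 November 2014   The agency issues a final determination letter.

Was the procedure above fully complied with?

Yes

Step 1: 45 days after 18 April 2014 (when the request is received) is 2 June 2014; done 4 May 2014 — timely.
Step 2: the window is 21–36 days after 8 June 2014 (end of the 35-day hold period, which began when the acknowledgement is issued on 4 May 2014), so 29 June 2014 through 14 July 2014; done 5 July 2014 — within the window.
Step 3: the earliest permitted date is 27 days after 13 July 2014 (end of the 8-day response period, which began when the non-exempt records are produced on 5 July 2014), i.e. 9 August 2014; done 10 August 2014, after the minimum wait.
Step 4: the window is 21–63 days after 10 August 2014 (when the exemption log is issued), so 31 August 2014 through 12 October 2014; done 4 September 2014 — within the window.
Step 5: 72 days after 15 September 2014 (end of the 11-day response period, which began when third parties are notified on 4 September 2014) is 26 November 2014; completed 25 November 2014, before the deadline.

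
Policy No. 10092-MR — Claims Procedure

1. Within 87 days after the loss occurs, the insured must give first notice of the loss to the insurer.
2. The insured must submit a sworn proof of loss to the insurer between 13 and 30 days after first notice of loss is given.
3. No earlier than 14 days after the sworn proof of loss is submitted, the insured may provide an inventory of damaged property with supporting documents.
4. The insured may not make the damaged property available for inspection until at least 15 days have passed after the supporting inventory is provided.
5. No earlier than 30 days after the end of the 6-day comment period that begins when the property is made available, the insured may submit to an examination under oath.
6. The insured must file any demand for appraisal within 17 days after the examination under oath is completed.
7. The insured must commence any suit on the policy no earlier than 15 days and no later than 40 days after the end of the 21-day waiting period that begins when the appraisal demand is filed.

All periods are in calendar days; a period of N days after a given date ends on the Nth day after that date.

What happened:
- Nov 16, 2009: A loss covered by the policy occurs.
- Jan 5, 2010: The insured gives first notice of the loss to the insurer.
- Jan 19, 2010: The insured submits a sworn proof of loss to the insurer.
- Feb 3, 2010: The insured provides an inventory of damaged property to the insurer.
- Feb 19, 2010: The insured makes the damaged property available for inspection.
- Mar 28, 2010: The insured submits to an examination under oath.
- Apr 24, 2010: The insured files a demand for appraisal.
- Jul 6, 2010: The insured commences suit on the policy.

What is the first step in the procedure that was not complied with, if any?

(1) due by Nov 16, 2009 + 87 days = Feb 11, 2010; Jan 5, 2010 is within that limit.
(2) the permitted window runs from Jan 5, 2010 + 13 = Jan 18, 2010 to Jan 5, 2010 + 30 = Feb 4, 2010; done Jan 19, 2010 — within the window.
(3) permitted from Jan 19, 2010 + 14 days = Feb 2, 2010 onward; done Feb 3, 2010 — permitted.
(4) permitted from Feb 3, 2010 + 15 days = Feb 18, 2010 onward; done Feb 19, 2010, after the minimum wait.
(5) permitted from Feb 25, 2010 + 30 days = Mar 27, 2010 onward; done Mar 28, 2010, after the minimum wait.
(6) due by Mar 28, 2010 + 17 days = Apr 14, 2010; not done until Apr 24, 2010, 10 days after the deadline.
That is the first point of non-compliance.

Step 6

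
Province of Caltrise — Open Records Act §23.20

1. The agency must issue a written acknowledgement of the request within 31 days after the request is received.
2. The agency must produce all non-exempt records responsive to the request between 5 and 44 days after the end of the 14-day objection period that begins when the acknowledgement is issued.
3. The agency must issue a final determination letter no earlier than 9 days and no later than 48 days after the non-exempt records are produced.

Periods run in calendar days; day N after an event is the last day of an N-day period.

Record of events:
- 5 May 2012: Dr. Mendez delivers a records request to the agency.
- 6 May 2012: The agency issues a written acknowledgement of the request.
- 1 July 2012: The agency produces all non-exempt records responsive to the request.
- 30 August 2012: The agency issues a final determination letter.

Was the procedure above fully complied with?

No

Step 1: 31 days after 5 May 2012 (when the request is received) is 5 June 2012; done 6 May 2012 — timely.
Step 2: the window is 5–44 days after 20 May 2012 (end of the 14-day objection period, which began when the acknowledgement is issued on 6 May 2012), so 25 May 2012 through 3 July 2012; done 1 July 2012, which is between those dates.
Step 3: the window is 9–48 days after 1 July 2012 (when the non-exempt records are produced), so 10 July 2012 through 18 August 2012; done 30 August 2012 — 12 days after the window closed.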